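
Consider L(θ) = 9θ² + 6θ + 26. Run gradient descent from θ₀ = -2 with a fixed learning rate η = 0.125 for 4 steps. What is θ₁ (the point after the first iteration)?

1.75

L′(θ) = 18θ + 6
θ₁ = -2 − 0.125·(-30) = 1.75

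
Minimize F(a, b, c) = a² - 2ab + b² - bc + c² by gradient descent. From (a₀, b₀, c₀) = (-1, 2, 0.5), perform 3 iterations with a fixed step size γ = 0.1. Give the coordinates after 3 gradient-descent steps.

(0.204, 0.9685, 0.614)

∇F = (2a - 2b, -2a + 2b - c, -b + 2c)
(a₁, b₁, c₁) = (-1, 2, 0.5) − 0.1·(-6, 5.5, -1) = (-0.4, 1.45, 0.6)
(a₂, b₂, c₂) = (-0.4, 1.45, 0.6) − 0.1·(-3.7, 3.1, -0.25) = (-0.03, 1.14, 0.625)
(a₃, b₃, c₃) = (-0.03, 1.14, 0.625) − 0.1·(-2.34, 1.715, 0.11) = (0.204, 0.9685, 0.614)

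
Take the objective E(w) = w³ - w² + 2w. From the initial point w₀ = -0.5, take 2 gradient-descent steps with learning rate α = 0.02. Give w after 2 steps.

E′(w) = 3w² - 2w + 2
Step 1: E′(-0.5) = 3.75; w₁ = -0.5 − 0.02·3.75 = -0.575
Step 2: E′(-0.575) = 4.141875; w₂ = -0.575 − 0.02·4.141875 = -0.6578375

-0.6578375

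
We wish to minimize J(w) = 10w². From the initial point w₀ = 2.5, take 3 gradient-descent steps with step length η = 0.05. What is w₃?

0

J′(w) = 20w
w₁ = 2.5 − 0.05·50 = 0
w₂ = 0 − 0.05·0 = 0
w₃ = 0 − 0.05·0 = 0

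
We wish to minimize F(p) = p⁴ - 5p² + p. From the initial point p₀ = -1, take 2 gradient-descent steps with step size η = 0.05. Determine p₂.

F′(p) = 4p³ - 10p + 1
Step 1: F′(-1) = 7; p₁ = -1 − 0.05·7 = -1.35
Step 2: F′(-1.35) = 4.6585; p₂ = -1.35 − 0.05·4.6585 = -1.582925

-1.582925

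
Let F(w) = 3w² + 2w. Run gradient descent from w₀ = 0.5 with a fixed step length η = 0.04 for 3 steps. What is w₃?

0.03248

F′(w) = 6w + 2
w₁ = 0.5 − 0.04·5 = 0.3
w₂ = 0.3 − 0.04·3.8 = 0.148
w₃ = 0.148 − 0.04·2.888 = 0.03248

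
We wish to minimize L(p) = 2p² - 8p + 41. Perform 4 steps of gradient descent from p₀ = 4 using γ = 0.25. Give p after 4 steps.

2

L′(p) = 4p - 8
p₁ = 4 − 0.25·8 = 2
p₂ = 2 − 0.25·0 = 2
p₃ = 2 − 0.25·0 = 2
p₄ = 2 − 0.25·0 = 2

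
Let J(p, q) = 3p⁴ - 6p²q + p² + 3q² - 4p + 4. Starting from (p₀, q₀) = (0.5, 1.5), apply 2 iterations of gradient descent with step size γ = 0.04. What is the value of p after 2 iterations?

1.16254976

∇J = (12p³ - 12pq + 2p - 4, -6p² + 6q)
Step 1: at (0.5, 1.5), ∇J = (-10.5, 7.5) → (0.5, 1.5) − 0.04·(-10.5, 7.5) = (0.92, 1.2)
Step 2: at (0.92, 1.2), ∇J = (-6.063744, 2.1216) → (0.92, 1.2) − 0.04·(-6.063744, 2.1216) = (1.16254976, 1.115136)
p = 1.16254976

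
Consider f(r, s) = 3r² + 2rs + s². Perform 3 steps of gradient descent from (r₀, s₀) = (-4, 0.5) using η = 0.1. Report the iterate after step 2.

(-0.92, 1.3)

∇f = (6r + 2s, 2r + 2s)
(r₁, s₁) = (-4, 0.5) − 0.1·(-23, -7) = (-1.7, 1.2)
(r₂, s₂) = (-1.7, 1.2) − 0.1·(-7.8, -1) = (-0.92, 1.3)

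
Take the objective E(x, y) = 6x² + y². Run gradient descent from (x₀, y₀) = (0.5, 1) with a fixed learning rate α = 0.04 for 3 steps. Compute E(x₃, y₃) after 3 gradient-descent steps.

0.63601091584

∇E = (12x, 2y)
Step 1: at (0.5, 1), ∇E = (6, 2) → (0.5, 1) − 0.04·(6, 2) = (0.26, 0.92)
Step 2: at (0.26, 0.92), ∇E = (3.12, 1.84) → (0.26, 0.92) − 0.04·(3.12, 1.84) = (0.1352, 0.8464)
Step 3: at (0.1352, 0.8464), ∇E = (1.6224, 1.6928) → (0.1352, 0.8464) − 0.04·(1.6224, 1.6928) = (0.070304, 0.778688)
E(0.070304, 0.778688) = 0.63601091584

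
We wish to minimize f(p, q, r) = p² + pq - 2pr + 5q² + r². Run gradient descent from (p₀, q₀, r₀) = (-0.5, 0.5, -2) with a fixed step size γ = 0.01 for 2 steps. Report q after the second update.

∇f = (2p + q - 2r, p + 10q, -2p + 2r)
(p₁, q₁, r₁) = (-0.5, 0.5, -2) − 0.01·(3.5, 4.5, -3) = (-0.535, 0.455, -1.97)
(p₂, q₂, r₂) = (-0.535, 0.455, -1.97) − 0.01·(3.325, 4.015, -2.87) = (-0.56825, 0.41485, -1.9413)
q = 0.41485

0.41485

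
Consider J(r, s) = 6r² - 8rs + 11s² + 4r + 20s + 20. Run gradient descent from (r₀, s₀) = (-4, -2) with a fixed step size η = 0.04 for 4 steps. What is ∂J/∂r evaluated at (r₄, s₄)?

∇J = (12r - 8s + 4, -8r + 22s + 20)
(r₁, s₁) = (-4, -2) − 0.04·(-28, 8) = (-2.88, -2.32)
(r₂, s₂) = (-2.88, -2.32) − 0.04·(-12, -8) = (-2.4, -2)
(r₃, s₃) = (-2.4, -2) − 0.04·(-8.8, -4.8) = (-2.048, -1.808)
(r₄, s₄) = (-2.048, -1.808) − 0.04·(-6.112, -3.392) = (-1.80352, -1.67232)
∂J/∂r at (-1.80352, -1.67232) = -4.26368

-4.26368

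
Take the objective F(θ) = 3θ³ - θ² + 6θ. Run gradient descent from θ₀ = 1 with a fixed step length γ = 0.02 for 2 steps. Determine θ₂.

0.551032

F′(θ) = 9θ² - 2θ + 6
θ₁ = 1 − 0.02·13 = 0.74
θ₂ = 0.74 − 0.02·9.4484 = 0.551032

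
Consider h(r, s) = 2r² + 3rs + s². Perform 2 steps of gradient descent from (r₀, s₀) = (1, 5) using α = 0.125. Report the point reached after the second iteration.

(-1.953125, 3.046875)

∇h = (4r + 3s, 3r + 2s)
Step 1: at (1, 5), ∇h = (19, 13) → (1, 5) − 0.125·(19, 13) = (-1.375, 3.375)
Step 2: at (-1.375, 3.375), ∇h = (4.625, 2.625) → (-1.375, 3.375) − 0.125·(4.625, 2.625) = (-1.953125, 3.046875)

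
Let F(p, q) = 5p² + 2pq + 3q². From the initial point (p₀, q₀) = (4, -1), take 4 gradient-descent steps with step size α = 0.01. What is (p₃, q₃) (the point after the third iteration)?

∇F = (10p + 2q, 2p + 6q)
Step 1: at (4, -1), ∇F = (38, 2) → (4, -1) − 0.01·(38, 2) = (3.62, -1.02)
Step 2: at (3.62, -1.02), ∇F = (34.16, 1.12) → (3.62, -1.02) − 0.01·(34.16, 1.12) = (3.2784, -1.0312)
Step 3: at (3.2784, -1.0312), ∇F = (30.7216, 0.3696) → (3.2784, -1.0312) − 0.01·(30.7216, 0.3696) = (2.971184, -1.034896)

(2.971184, -1.034896)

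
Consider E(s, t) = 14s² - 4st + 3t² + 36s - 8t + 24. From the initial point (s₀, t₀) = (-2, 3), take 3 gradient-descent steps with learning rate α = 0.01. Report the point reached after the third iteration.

(-1.302352, 2.525512)

∇E = (28s - 4t + 36, -4s + 6t - 8)
Step 1: at (-2, 3), ∇E = (-32, 18) → (-2, 3) − 0.01·(-32, 18) = (-1.68, 2.82)
Step 2: at (-1.68, 2.82), ∇E = (-22.32, 15.64) → (-1.68, 2.82) − 0.01·(-22.32, 15.64) = (-1.4568, 2.6636)
Step 3: at (-1.4568, 2.6636), ∇E = (-15.4448, 13.8088) → (-1.4568, 2.6636) − 0.01·(-15.4448, 13.8088) = (-1.302352, 2.525512)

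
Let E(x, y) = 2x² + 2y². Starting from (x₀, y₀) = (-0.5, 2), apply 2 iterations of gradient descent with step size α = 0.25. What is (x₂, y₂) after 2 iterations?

∇E = (4x, 4y)
(x₁, y₁) = (-0.5, 2) − 0.25·(-2, 8) = (0, 0)
(x₂, y₂) = (0, 0) − 0.25·(0, 0) = (0, 0)

(0, 0)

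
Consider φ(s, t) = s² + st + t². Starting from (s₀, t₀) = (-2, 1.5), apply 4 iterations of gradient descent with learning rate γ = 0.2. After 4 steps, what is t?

∇φ = (2s + t, s + 2t)
(s₁, t₁) = (-2, 1.5) − 0.2·(-2.5, 1) = (-1.5, 1.3)
(s₂, t₂) = (-1.5, 1.3) − 0.2·(-1.7, 1.1) = (-1.16, 1.08)
(s₃, t₃) = (-1.16, 1.08) − 0.2·(-1.24, 1) = (-0.912, 0.88)
(s₄, t₄) = (-0.912, 0.88) − 0.2·(-0.944, 0.848) = (-0.7232, 0.7104)
t = 0.7104

0.7104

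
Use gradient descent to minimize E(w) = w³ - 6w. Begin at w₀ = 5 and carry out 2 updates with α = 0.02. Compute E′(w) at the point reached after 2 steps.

E′(w) = 3w² - 6
w₁ = 5 − 0.02·69 = 3.62
w₂ = 3.62 − 0.02·33.3132 = 2.953736
E′(w) at (2.953736) = 20.173669073088

20.173669073088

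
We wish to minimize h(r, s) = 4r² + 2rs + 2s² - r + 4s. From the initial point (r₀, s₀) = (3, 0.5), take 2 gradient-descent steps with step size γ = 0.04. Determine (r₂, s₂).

(1.4256, -0.3064)

∇h = (8r + 2s - 1, 2r + 4s + 4)
Step 1: at (3, 0.5), ∇h = (24, 12) → (3, 0.5) − 0.04·(24, 12) = (2.04, 0.02)
Step 2: at (2.04, 0.02), ∇h = (15.36, 8.16) → (2.04, 0.02) − 0.04·(15.36, 8.16) = (1.4256, -0.3064)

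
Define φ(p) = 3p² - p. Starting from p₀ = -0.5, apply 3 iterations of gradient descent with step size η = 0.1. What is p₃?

φ′(p) = 6p - 1
Step 1: φ′(-0.5) = -4; p₁ = -0.5 − 0.1·(-4) = -0.1
Step 2: φ′(-0.1) = -1.6; p₂ = -0.1 − 0.1·(-1.6) = 0.06
Step 3: φ′(0.06) = -0.64; p₃ = 0.06 − 0.1·(-0.64) = 0.124

0.124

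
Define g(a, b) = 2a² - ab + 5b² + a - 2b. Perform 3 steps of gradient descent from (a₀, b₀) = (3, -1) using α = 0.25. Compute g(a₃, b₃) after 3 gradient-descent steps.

190.904541015625

∇g = (4a - b + 1, -a + 10b - 2)
Step 1: at (3, -1), ∇g = (14, -15) → (3, -1) − 0.25·(14, -15) = (-0.5, 2.75)
Step 2: at (-0.5, 2.75), ∇g = (-3.75, 26) → (-0.5, 2.75) − 0.25·(-3.75, 26) = (0.4375, -3.75)
Step 3: at (0.4375, -3.75), ∇g = (6.5, -39.9375) → (0.4375, -3.75) − 0.25·(6.5, -39.9375) = (-1.1875, 6.234375)
g(-1.1875, 6.234375) = 190.904541015625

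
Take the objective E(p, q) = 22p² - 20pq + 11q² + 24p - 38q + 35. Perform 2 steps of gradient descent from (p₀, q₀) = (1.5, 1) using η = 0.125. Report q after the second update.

∇E = (44p - 20q + 24, -20p + 22q - 38)
(p₁, q₁) = (1.5, 1) − 0.125·(70, -46) = (-7.25, 6.75)
(p₂, q₂) = (-7.25, 6.75) − 0.125·(-430, 255.5) = (46.5, -25.1875)
q = -25.1875

-25.1875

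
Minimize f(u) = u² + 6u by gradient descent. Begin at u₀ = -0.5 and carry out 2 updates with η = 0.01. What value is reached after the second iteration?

-0.599

f′(u) = 2u + 6
u₁ = -0.5 − 0.01·5 = -0.55
u₂ = -0.55 − 0.01·4.9 = -0.599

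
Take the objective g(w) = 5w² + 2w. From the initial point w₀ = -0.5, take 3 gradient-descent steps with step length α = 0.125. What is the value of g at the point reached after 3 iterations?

g′(w) = 10w + 2
Step 1: g′(-0.5) = -3; w₁ = -0.5 − 0.125·(-3) = -0.125
Step 2: g′(-0.125) = 0.75; w₂ = -0.125 − 0.125·0.75 = -0.21875
Step 3: g′(-0.21875) = -0.1875; w₃ = -0.21875 − 0.125·(-0.1875) = -0.1953125
g(-0.1953125) = -0.19989013671875

-0.19989013671875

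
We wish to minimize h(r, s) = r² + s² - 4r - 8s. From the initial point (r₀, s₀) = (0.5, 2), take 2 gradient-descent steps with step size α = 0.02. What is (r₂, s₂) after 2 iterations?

∇h = (2r - 4, 2s - 8)
(r₁, s₁) = (0.5, 2) − 0.02·(-3, -4) = (0.56, 2.08)
(r₂, s₂) = (0.56, 2.08) − 0.02·(-2.88, -3.84) = (0.6176, 2.1568)

(0.6176, 2.1568)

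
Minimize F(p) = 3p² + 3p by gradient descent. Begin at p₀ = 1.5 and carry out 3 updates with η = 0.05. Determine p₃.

0.186

F′(p) = 6p + 3
Step 1: F′(1.5) = 12; p₁ = 1.5 − 0.05·12 = 0.9
Step 2: F′(0.9) = 8.4; p₂ = 0.9 − 0.05·8.4 = 0.48
Step 3: F′(0.48) = 5.88; p₃ = 0.48 − 0.05·5.88 = 0.186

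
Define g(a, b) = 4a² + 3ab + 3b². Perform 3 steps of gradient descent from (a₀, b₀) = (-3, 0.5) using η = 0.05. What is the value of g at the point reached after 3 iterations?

∇g = (8a + 3b, 3a + 6b)
Step 1: at (-3, 0.5), ∇g = (-22.5, -6) → (-3, 0.5) − 0.05·(-22.5, -6) = (-1.875, 0.8)
Step 2: at (-1.875, 0.8), ∇g = (-12.6, -0.825) → (-1.875, 0.8) − 0.05·(-12.6, -0.825) = (-1.245, 0.84125)
Step 3: at (-1.245, 0.84125), ∇g = (-7.43625, 1.3125) → (-1.245, 0.84125) − 0.05·(-7.43625, 1.3125) = (-0.8731875, 0.775625)
g(-0.8731875, 0.775625) = 2.8228098984375

2.8228098984375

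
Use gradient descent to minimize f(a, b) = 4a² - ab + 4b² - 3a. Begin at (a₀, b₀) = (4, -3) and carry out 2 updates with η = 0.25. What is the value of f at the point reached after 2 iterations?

∇f = (8a - b - 3, -a + 8b)
(a₁, b₁) = (4, -3) − 0.25·(32, -28) = (-4, 4)
(a₂, b₂) = (-4, 4) − 0.25·(-39, 36) = (5.75, -5)
f(5.75, -5) = 243.75

243.75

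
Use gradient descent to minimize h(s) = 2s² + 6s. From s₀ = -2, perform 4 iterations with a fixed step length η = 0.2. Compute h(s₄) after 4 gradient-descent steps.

h′(s) = 4s + 6
Step 1: h′(-2) = -2; s₁ = -2 − 0.2·(-2) = -1.6
Step 2: h′(-1.6) = -0.4; s₂ = -1.6 − 0.2·(-0.4) = -1.52
Step 3: h′(-1.52) = -0.08; s₃ = -1.52 − 0.2·(-0.08) = -1.504
Step 4: h′(-1.504) = -0.016; s₄ = -1.504 − 0.2·(-0.016) = -1.5008
h(-1.5008) = -4.49999872

-4.49999872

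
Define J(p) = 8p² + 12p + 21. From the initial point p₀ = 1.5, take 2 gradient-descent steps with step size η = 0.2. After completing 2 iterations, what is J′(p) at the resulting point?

174.24

J′(p) = 16p + 12
p₁ = 1.5 − 0.2·36 = -5.7
p₂ = -5.7 − 0.2·(-79.2) = 10.14
J′(p) at (10.14) = 174.24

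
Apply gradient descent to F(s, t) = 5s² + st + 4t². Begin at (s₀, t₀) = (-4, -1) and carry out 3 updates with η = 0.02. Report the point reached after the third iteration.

∇F = (10s + t, s + 8t)
Step 1: at (-4, -1), ∇F = (-41, -12) → (-4, -1) − 0.02·(-41, -12) = (-3.18, -0.76)
Step 2: at (-3.18, -0.76), ∇F = (-32.56, -9.26) → (-3.18, -0.76) − 0.02·(-32.56, -9.26) = (-2.5288, -0.5748)
Step 3: at (-2.5288, -0.5748), ∇F = (-25.8628, -7.1272) → (-2.5288, -0.5748) − 0.02·(-25.8628, -7.1272) = (-2.011544, -0.432256)

(-2.011544, -0.432256)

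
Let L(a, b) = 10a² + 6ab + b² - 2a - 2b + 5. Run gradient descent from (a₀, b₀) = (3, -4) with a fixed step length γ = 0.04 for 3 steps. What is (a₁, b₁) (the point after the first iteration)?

(1.64, -4.32)

∇L = (20a + 6b - 2, 6a + 2b - 2)
Step 1: at (3, -4), ∇L = (34, 8) → (3, -4) − 0.04·(34, 8) = (1.64, -4.32)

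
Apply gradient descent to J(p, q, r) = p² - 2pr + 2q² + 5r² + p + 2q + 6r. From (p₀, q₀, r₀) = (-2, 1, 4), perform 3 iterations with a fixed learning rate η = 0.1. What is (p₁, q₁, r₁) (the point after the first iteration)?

(-0.9, 0.4, -1)

∇J = (2p - 2r + 1, 4q + 2, -2p + 10r + 6)
Step 1: at (-2, 1, 4), ∇J = (-11, 6, 50) → (-2, 1, 4) − 0.1·(-11, 6, 50) = (-0.9, 0.4, -1)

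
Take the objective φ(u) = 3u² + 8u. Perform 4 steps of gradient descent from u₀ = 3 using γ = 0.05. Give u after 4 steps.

-0.2929

φ′(u) = 6u + 8
Step 1: φ′(3) = 26; u₁ = 3 − 0.05·26 = 1.7
Step 2: φ′(1.7) = 18.2; u₂ = 1.7 − 0.05·18.2 = 0.79
Step 3: φ′(0.79) = 12.74; u₃ = 0.79 − 0.05·12.74 = 0.153
Step 4: φ′(0.153) = 8.918; u₄ = 0.153 − 0.05·8.918 = -0.2929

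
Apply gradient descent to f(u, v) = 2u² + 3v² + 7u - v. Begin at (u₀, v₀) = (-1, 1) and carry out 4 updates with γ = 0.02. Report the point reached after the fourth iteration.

∇f = (4u + 7, 6v - 1)
(u₁, v₁) = (-1, 1) − 0.02·(3, 5) = (-1.06, 0.9)
(u₂, v₂) = (-1.06, 0.9) − 0.02·(2.76, 4.4) = (-1.1152, 0.812)
(u₃, v₃) = (-1.1152, 0.812) − 0.02·(2.5392, 3.872) = (-1.165984, 0.73456)
(u₄, v₄) = (-1.165984, 0.73456) − 0.02·(2.336064, 3.40736) = (-1.21270528, 0.6664128)

(-1.21270528, 0.6664128)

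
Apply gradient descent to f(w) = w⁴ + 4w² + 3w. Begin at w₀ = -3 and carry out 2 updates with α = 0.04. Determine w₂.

-0.26363136

f′(w) = 4w³ + 8w + 3
w₁ = -3 − 0.04·(-129) = 2.16
w₂ = 2.16 − 0.04·60.590784 = -0.26363136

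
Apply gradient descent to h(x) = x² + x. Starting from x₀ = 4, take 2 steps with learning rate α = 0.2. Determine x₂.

1.12

h′(x) = 2x + 1
x₁ = 4 − 0.2·9 = 2.2
x₂ = 2.2 − 0.2·5.4 = 1.12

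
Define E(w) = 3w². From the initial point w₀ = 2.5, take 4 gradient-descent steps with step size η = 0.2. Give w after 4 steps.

0.004

E′(w) = 6w
Step 1: E′(2.5) = 15; w₁ = 2.5 − 0.2·15 = -0.5
Step 2: E′(-0.5) = -3; w₂ = -0.5 − 0.2·(-3) = 0.1
Step 3: E′(0.1) = 0.6; w₃ = 0.1 − 0.2·0.6 = -0.02
Step 4: E′(-0.02) = -0.12; w₄ = -0.02 − 0.2·(-0.12) = 0.004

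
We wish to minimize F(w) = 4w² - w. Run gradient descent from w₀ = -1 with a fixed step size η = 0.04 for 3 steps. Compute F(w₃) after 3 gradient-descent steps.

0.438016630784

F′(w) = 8w - 1
w₁ = -1 − 0.04·(-9) = -0.64
w₂ = -0.64 − 0.04·(-6.12) = -0.3952
w₃ = -0.3952 − 0.04·(-4.1616) = -0.228736
F(-0.228736) = 0.438016630784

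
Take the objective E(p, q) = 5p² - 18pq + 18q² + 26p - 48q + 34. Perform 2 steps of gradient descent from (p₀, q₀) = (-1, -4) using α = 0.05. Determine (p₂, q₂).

∇E = (10p - 18q + 26, -18p + 36q - 48)
(p₁, q₁) = (-1, -4) − 0.05·(88, -174) = (-5.4, 4.7)
(p₂, q₂) = (-5.4, 4.7) − 0.05·(-112.6, 218.4) = (0.23, -6.22)

(0.23, -6.22)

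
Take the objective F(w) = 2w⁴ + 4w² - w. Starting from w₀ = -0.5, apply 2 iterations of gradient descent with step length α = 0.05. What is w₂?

-0.0668

F′(w) = 8w³ + 8w - 1
w₁ = -0.5 − 0.05·(-6) = -0.2
w₂ = -0.2 − 0.05·(-2.664) = -0.0668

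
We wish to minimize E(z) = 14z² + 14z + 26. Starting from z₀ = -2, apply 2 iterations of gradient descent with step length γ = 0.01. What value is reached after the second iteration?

-1.2776

E′(z) = 28z + 14
Step 1: E′(-2) = -42; z₁ = -2 − 0.01·(-42) = -1.58
Step 2: E′(-1.58) = -30.24; z₂ = -1.58 − 0.01·(-30.24) = -1.2776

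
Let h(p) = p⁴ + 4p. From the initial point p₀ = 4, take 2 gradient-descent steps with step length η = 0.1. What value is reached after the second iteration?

h′(p) = 4p³ + 4
Step 1: h′(4) = 260; p₁ = 4 − 0.1·260 = -22
Step 2: h′(-22) = -42588; p₂ = -22 − 0.1·(-42588) = 4236.8

4236.8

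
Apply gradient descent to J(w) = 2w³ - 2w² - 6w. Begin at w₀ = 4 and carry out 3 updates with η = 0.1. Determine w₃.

J′(w) = 6w² - 4w - 6
w₁ = 4 − 0.1·74 = -3.4
w₂ = -3.4 − 0.1·76.96 = -11.096
w₃ = -11.096 − 0.1·777.111296 = -88.8071296

-88.8071296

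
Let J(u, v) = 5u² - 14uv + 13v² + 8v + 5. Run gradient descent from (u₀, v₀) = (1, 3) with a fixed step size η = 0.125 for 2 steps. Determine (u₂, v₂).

(-11.75, 21.25)

∇J = (10u - 14v, -14u + 26v + 8)
(u₁, v₁) = (1, 3) − 0.125·(-32, 72) = (5, -6)
(u₂, v₂) = (5, -6) − 0.125·(134, -218) = (-11.75, 21.25)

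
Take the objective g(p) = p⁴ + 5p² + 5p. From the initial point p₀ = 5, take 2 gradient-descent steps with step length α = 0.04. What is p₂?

803.63168

g′(p) = 4p³ + 10p + 5
Step 1: g′(5) = 555; p₁ = 5 − 0.04·555 = -17.2
Step 2: g′(-17.2) = -20520.792; p₂ = -17.2 − 0.04·(-20520.792) = 803.63168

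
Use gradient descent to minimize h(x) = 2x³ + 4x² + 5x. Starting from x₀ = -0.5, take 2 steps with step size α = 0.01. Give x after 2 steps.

-0.5495375

h′(x) = 6x² + 8x + 5
x₁ = -0.5 − 0.01·2.5 = -0.525
x₂ = -0.525 − 0.01·2.45375 = -0.5495375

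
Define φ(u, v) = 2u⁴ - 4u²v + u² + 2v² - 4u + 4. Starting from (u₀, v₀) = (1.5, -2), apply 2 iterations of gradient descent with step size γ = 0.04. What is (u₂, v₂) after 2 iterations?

(-0.0488, -1.0688)

∇φ = (8u³ - 8uv + 2u - 4, -4u² + 4v)
(u₁, v₁) = (1.5, -2) − 0.04·(50, -17) = (-0.5, -1.32)
(u₂, v₂) = (-0.5, -1.32) − 0.04·(-11.28, -6.28) = (-0.0488, -1.0688)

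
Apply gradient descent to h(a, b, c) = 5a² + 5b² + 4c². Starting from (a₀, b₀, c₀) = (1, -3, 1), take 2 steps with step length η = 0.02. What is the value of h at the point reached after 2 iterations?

22.47148544

∇h = (10a, 10b, 8c)
(a₁, b₁, c₁) = (1, -3, 1) − 0.02·(10, -30, 8) = (0.8, -2.4, 0.84)
(a₂, b₂, c₂) = (0.8, -2.4, 0.84) − 0.02·(8, -24, 6.72) = (0.64, -1.92, 0.7056)
h(0.64, -1.92, 0.7056) = 22.47148544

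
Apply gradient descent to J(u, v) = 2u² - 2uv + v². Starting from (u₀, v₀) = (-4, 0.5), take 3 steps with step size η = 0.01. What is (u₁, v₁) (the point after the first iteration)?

∇J = (4u - 2v, -2u + 2v)
(u₁, v₁) = (-4, 0.5) − 0.01·(-17, 9) = (-3.83, 0.41)

(-3.83, 0.41)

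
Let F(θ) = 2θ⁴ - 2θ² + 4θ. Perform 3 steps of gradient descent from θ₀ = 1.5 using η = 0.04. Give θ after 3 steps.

0.26324096

F′(θ) = 8θ³ - 4θ + 4
Step 1: F′(1.5) = 25; θ₁ = 1.5 − 0.04·25 = 0.5
Step 2: F′(0.5) = 3; θ₂ = 0.5 − 0.04·3 = 0.38
Step 3: F′(0.38) = 2.918976; θ₃ = 0.38 − 0.04·2.918976 = 0.26324096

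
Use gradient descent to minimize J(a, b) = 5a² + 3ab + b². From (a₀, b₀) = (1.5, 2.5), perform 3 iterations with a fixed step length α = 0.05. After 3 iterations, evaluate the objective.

1.54695188671875

∇J = (10a + 3b, 3a + 2b)
(a₁, b₁) = (1.5, 2.5) − 0.05·(22.5, 9.5) = (0.375, 2.025)
(a₂, b₂) = (0.375, 2.025) − 0.05·(9.825, 5.175) = (-0.11625, 1.76625)
(a₃, b₃) = (-0.11625, 1.76625) − 0.05·(4.13625, 3.18375) = (-0.3230625, 1.6070625)
J(-0.3230625, 1.6070625) = 1.54695188671875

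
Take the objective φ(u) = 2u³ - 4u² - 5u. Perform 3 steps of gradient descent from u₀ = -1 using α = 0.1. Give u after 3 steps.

-24.1752376

φ′(u) = 6u² - 8u - 5
u₁ = -1 − 0.1·9 = -1.9
u₂ = -1.9 − 0.1·31.86 = -5.086
u₃ = -5.086 − 0.1·190.892376 = -24.1752376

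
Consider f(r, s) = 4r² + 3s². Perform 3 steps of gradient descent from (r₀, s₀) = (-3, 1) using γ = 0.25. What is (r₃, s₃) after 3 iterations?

∇f = (8r, 6s)
Step 1: at (-3, 1), ∇f = (-24, 6) → (-3, 1) − 0.25·(-24, 6) = (3, -0.5)
Step 2: at (3, -0.5), ∇f = (24, -3) → (3, -0.5) − 0.25·(24, -3) = (-3, 0.25)
Step 3: at (-3, 0.25), ∇f = (-24, 1.5) → (-3, 0.25) − 0.25·(-24, 1.5) = (3, -0.125)

(3, -0.125)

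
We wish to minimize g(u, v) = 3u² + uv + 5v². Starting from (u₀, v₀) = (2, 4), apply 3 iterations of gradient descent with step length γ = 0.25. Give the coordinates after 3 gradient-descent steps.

(-3.875, -16.03125)

∇g = (6u + v, u + 10v)
Step 1: at (2, 4), ∇g = (16, 42) → (2, 4) − 0.25·(16, 42) = (-2, -6.5)
Step 2: at (-2, -6.5), ∇g = (-18.5, -67) → (-2, -6.5) − 0.25·(-18.5, -67) = (2.625, 10.25)
Step 3: at (2.625, 10.25), ∇g = (26, 105.125) → (2.625, 10.25) − 0.25·(26, 105.125) = (-3.875, -16.03125)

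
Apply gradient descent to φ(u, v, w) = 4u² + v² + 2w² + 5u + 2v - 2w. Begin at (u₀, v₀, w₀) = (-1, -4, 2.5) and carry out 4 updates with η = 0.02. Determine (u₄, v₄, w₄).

(-0.81170176, -3.54803968, 1.93278592)

∇φ = (8u + 5, 2v + 2, 4w - 2)
Step 1: at (-1, -4, 2.5), ∇φ = (-3, -6, 8) → (-1, -4, 2.5) − 0.02·(-3, -6, 8) = (-0.94, -3.88, 2.34)
Step 2: at (-0.94, -3.88, 2.34), ∇φ = (-2.52, -5.76, 7.36) → (-0.94, -3.88, 2.34) − 0.02·(-2.52, -5.76, 7.36) = (-0.8896, -3.7648, 2.1928)
Step 3: at (-0.8896, -3.7648, 2.1928), ∇φ = (-2.1168, -5.5296, 6.7712) → (-0.8896, -3.7648, 2.1928) − 0.02·(-2.1168, -5.5296, 6.7712) = (-0.847264, -3.654208, 2.057376)
Step 4: at (-0.847264, -3.654208, 2.057376), ∇φ = (-1.778112, -5.308416, 6.229504) → (-0.847264, -3.654208, 2.057376) − 0.02·(-1.778112, -5.308416, 6.229504) = (-0.81170176, -3.54803968, 1.93278592)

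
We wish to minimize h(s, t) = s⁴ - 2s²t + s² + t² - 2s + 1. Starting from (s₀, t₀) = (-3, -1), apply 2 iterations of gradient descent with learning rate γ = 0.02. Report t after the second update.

-0.568256

∇h = (4s³ - 4st + 2s - 2, -2s² + 2t)
(s₁, t₁) = (-3, -1) − 0.02·(-128, -20) = (-0.44, -0.6)
(s₂, t₂) = (-0.44, -0.6) − 0.02·(-4.276736, -1.5872) = (-0.35446528, -0.568256)
t = -0.568256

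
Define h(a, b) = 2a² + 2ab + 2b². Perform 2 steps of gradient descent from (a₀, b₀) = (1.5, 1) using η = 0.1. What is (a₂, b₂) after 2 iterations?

∇h = (4a + 2b, 2a + 4b)
(a₁, b₁) = (1.5, 1) − 0.1·(8, 7) = (0.7, 0.3)
(a₂, b₂) = (0.7, 0.3) − 0.1·(3.4, 2.6) = (0.36, 0.04)

(0.36, 0.04)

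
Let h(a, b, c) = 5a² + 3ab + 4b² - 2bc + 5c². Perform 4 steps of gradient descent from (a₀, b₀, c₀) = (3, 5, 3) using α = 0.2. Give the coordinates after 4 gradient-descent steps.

(16.3488, 12.832, -5.8992)

∇h = (10a + 3b, 3a + 8b - 2c, -2b + 10c)
(a₁, b₁, c₁) = (3, 5, 3) − 0.2·(45, 43, 20) = (-6, -3.6, -1)
(a₂, b₂, c₂) = (-6, -3.6, -1) − 0.2·(-70.8, -44.8, -2.8) = (8.16, 5.36, -0.44)
(a₃, b₃, c₃) = (8.16, 5.36, -0.44) − 0.2·(97.68, 68.24, -15.12) = (-11.376, -8.288, 2.584)
(a₄, b₄, c₄) = (-11.376, -8.288, 2.584) − 0.2·(-138.624, -105.6, 42.416) = (16.3488, 12.832, -5.8992)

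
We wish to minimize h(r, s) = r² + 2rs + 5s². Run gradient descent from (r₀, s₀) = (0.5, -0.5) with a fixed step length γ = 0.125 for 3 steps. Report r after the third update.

∇h = (2r + 2s, 2r + 10s)
Step 1: at (0.5, -0.5), ∇h = (0, -4) → (0.5, -0.5) − 0.125·(0, -4) = (0.5, 0)
Step 2: at (0.5, 0), ∇h = (1, 1) → (0.5, 0) − 0.125·(1, 1) = (0.375, -0.125)
Step 3: at (0.375, -0.125), ∇h = (0.5, -0.5) → (0.375, -0.125) − 0.125·(0.5, -0.5) = (0.3125, -0.0625)
r = 0.3125

0.3125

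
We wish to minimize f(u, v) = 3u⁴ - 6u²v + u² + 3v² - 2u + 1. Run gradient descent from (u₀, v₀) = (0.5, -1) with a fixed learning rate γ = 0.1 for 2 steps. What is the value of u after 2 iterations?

∇f = (12u³ - 12uv + 2u - 2, -6u² + 6v)
Step 1: at (0.5, -1), ∇f = (6.5, -7.5) → (0.5, -1) − 0.1·(6.5, -7.5) = (-0.15, -0.25)
Step 2: at (-0.15, -0.25), ∇f = (-2.7905, -1.635) → (-0.15, -0.25) − 0.1·(-2.7905, -1.635) = (0.12905, -0.0865)
u = 0.12905

0.12905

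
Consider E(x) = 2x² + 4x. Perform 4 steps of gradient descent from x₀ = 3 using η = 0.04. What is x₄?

E′(x) = 4x + 4
x₁ = 3 − 0.04·16 = 2.36
x₂ = 2.36 − 0.04·13.44 = 1.8224
x₃ = 1.8224 − 0.04·11.2896 = 1.370816
x₄ = 1.370816 − 0.04·9.483264 = 0.99148544

0.99148544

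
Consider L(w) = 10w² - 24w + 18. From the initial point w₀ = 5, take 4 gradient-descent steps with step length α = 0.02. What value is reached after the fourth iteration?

L′(w) = 20w - 24
w₁ = 5 − 0.02·76 = 3.48
w₂ = 3.48 − 0.02·45.6 = 2.568
w₃ = 2.568 − 0.02·27.36 = 2.0208
w₄ = 2.0208 − 0.02·16.416 = 1.69248

1.69248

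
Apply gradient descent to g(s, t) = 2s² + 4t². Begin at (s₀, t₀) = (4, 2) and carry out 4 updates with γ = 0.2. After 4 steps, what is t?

0.2592

∇g = (4s, 8t)
Step 1: at (4, 2), ∇g = (16, 16) → (4, 2) − 0.2·(16, 16) = (0.8, -1.2)
Step 2: at (0.8, -1.2), ∇g = (3.2, -9.6) → (0.8, -1.2) − 0.2·(3.2, -9.6) = (0.16, 0.72)
Step 3: at (0.16, 0.72), ∇g = (0.64, 5.76) → (0.16, 0.72) − 0.2·(0.64, 5.76) = (0.032, -0.432)
Step 4: at (0.032, -0.432), ∇g = (0.128, -3.456) → (0.032, -0.432) − 0.2·(0.128, -3.456) = (0.0064, 0.2592)
t = 0.2592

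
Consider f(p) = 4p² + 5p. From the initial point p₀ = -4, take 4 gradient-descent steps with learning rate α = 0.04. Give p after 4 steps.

-1.34662144

f′(p) = 8p + 5
Step 1: f′(-4) = -27; p₁ = -4 − 0.04·(-27) = -2.92
Step 2: f′(-2.92) = -18.36; p₂ = -2.92 − 0.04·(-18.36) = -2.1856
Step 3: f′(-2.1856) = -12.4848; p₃ = -2.1856 − 0.04·(-12.4848) = -1.686208
Step 4: f′(-1.686208) = -8.489664; p₄ = -1.686208 − 0.04·(-8.489664) = -1.34662144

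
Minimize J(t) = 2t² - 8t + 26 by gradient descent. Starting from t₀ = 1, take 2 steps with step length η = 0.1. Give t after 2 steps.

1.64

J′(t) = 4t - 8
Step 1: J′(1) = -4; t₁ = 1 − 0.1·(-4) = 1.4
Step 2: J′(1.4) = -2.4; t₂ = 1.4 − 0.1·(-2.4) = 1.64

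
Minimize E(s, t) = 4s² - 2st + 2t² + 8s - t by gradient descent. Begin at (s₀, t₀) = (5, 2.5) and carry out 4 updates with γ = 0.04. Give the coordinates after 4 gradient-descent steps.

(0.75267328, 2.03944576)

∇E = (8s - 2t + 8, -2s + 4t - 1)
Step 1: at (5, 2.5), ∇E = (43, -1) → (5, 2.5) − 0.04·(43, -1) = (3.28, 2.54)
Step 2: at (3.28, 2.54), ∇E = (29.16, 2.6) → (3.28, 2.54) − 0.04·(29.16, 2.6) = (2.1136, 2.436)
Step 3: at (2.1136, 2.436), ∇E = (20.0368, 4.5168) → (2.1136, 2.436) − 0.04·(20.0368, 4.5168) = (1.312128, 2.255328)
Step 4: at (1.312128, 2.255328), ∇E = (13.986368, 5.397056) → (1.312128, 2.255328) − 0.04·(13.986368, 5.397056) = (0.75267328, 2.03944576)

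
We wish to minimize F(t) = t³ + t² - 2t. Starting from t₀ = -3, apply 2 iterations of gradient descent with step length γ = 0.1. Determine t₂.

F′(t) = 3t² + 2t - 2
t₁ = -3 − 0.1·19 = -4.9
t₂ = -4.9 − 0.1·60.23 = -10.923

-10.923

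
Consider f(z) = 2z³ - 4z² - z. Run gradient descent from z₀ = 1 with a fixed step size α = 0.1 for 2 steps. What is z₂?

f′(z) = 6z² - 8z - 1
Step 1: f′(1) = -3; z₁ = 1 − 0.1·(-3) = 1.3
Step 2: f′(1.3) = -1.26; z₂ = 1.3 − 0.1·(-1.26) = 1.426

1.426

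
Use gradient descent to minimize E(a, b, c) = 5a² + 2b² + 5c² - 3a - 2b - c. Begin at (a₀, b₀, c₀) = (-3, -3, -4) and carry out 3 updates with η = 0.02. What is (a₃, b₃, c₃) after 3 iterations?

∇E = (10a - 3, 4b - 2, 10c - 1)
Step 1: at (-3, -3, -4), ∇E = (-33, -14, -41) → (-3, -3, -4) − 0.02·(-33, -14, -41) = (-2.34, -2.72, -3.18)
Step 2: at (-2.34, -2.72, -3.18), ∇E = (-26.4, -12.88, -32.8) → (-2.34, -2.72, -3.18) − 0.02·(-26.4, -12.88, -32.8) = (-1.812, -2.4624, -2.524)
Step 3: at (-1.812, -2.4624, -2.524), ∇E = (-21.12, -11.8496, -26.24) → (-1.812, -2.4624, -2.524) − 0.02·(-21.12, -11.8496, -26.24) = (-1.3896, -2.225408, -1.9992)

(-1.3896, -2.225408, -1.9992)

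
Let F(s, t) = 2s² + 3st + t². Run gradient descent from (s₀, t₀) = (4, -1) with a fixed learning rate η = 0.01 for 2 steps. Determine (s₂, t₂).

∇F = (4s + 3t, 3s + 2t)
(s₁, t₁) = (4, -1) − 0.01·(13, 10) = (3.87, -1.1)
(s₂, t₂) = (3.87, -1.1) − 0.01·(12.18, 9.41) = (3.7482, -1.1941)

(3.7482, -1.1941)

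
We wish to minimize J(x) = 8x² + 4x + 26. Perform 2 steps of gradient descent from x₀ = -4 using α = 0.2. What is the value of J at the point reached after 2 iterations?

2660.88

J′(x) = 16x + 4
Step 1: J′(-4) = -60; x₁ = -4 − 0.2·(-60) = 8
Step 2: J′(8) = 132; x₂ = 8 − 0.2·132 = -18.4
J(-18.4) = 2660.88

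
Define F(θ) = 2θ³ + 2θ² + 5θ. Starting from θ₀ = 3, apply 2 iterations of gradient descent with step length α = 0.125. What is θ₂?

-29.44921875

F′(θ) = 6θ² + 4θ + 5
Step 1: F′(3) = 71; θ₁ = 3 − 0.125·71 = -5.875
Step 2: F′(-5.875) = 188.59375; θ₂ = -5.875 − 0.125·188.59375 = -29.44921875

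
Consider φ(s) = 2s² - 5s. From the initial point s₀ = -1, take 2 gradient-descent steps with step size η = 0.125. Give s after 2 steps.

φ′(s) = 4s - 5
s₁ = -1 − 0.125·(-9) = 0.125
s₂ = 0.125 − 0.125·(-4.5) = 0.6875

0.6875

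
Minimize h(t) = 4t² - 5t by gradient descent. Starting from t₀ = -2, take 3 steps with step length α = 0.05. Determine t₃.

0.058

h′(t) = 8t - 5
t₁ = -2 − 0.05·(-21) = -0.95
t₂ = -0.95 − 0.05·(-12.6) = -0.32
t₃ = -0.32 − 0.05·(-7.56) = 0.058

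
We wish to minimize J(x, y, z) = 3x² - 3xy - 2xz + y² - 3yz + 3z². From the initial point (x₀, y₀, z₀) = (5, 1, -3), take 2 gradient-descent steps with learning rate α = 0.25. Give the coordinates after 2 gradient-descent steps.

∇J = (6x - 3y - 2z, -3x + 2y - 3z, -2x - 3y + 6z)
(x₁, y₁, z₁) = (5, 1, -3) − 0.25·(33, -4, -31) = (-3.25, 2, 4.75)
(x₂, y₂, z₂) = (-3.25, 2, 4.75) − 0.25·(-35, -0.5, 29) = (5.5, 2.125, -2.5)

(5.5, 2.125, -2.5)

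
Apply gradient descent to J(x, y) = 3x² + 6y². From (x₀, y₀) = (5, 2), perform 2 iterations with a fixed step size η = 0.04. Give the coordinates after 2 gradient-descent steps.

∇J = (6x, 12y)
Step 1: at (5, 2), ∇J = (30, 24) → (5, 2) − 0.04·(30, 24) = (3.8, 1.04)
Step 2: at (3.8, 1.04), ∇J = (22.8, 12.48) → (3.8, 1.04) − 0.04·(22.8, 12.48) = (2.888, 0.5408)

(2.888, 0.5408)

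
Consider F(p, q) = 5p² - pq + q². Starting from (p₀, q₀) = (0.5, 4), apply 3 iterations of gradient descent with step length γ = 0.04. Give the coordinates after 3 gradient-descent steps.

∇F = (10p - q, -p + 2q)
Step 1: at (0.5, 4), ∇F = (1, 7.5) → (0.5, 4) − 0.04·(1, 7.5) = (0.46, 3.7)
Step 2: at (0.46, 3.7), ∇F = (0.9, 6.94) → (0.46, 3.7) − 0.04·(0.9, 6.94) = (0.424, 3.4224)
Step 3: at (0.424, 3.4224), ∇F = (0.8176, 6.4208) → (0.424, 3.4224) − 0.04·(0.8176, 6.4208) = (0.391296, 3.165568)

(0.391296, 3.165568)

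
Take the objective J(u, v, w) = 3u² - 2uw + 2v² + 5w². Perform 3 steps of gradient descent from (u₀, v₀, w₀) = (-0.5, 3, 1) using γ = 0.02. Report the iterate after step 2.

(-0.3208, 2.5392, 0.608)

∇J = (6u - 2w, 4v, -2u + 10w)
(u₁, v₁, w₁) = (-0.5, 3, 1) − 0.02·(-5, 12, 11) = (-0.4, 2.76, 0.78)
(u₂, v₂, w₂) = (-0.4, 2.76, 0.78) − 0.02·(-3.96, 11.04, 8.6) = (-0.3208, 2.5392, 0.608)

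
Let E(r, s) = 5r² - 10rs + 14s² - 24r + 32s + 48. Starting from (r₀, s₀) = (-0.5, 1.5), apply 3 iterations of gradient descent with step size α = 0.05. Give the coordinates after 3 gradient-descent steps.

(1.7275, -1.2795)

∇E = (10r - 10s - 24, -10r + 28s + 32)
(r₁, s₁) = (-0.5, 1.5) − 0.05·(-44, 79) = (1.7, -2.45)
(r₂, s₂) = (1.7, -2.45) − 0.05·(17.5, -53.6) = (0.825, 0.23)
(r₃, s₃) = (0.825, 0.23) − 0.05·(-18.05, 30.19) = (1.7275, -1.2795)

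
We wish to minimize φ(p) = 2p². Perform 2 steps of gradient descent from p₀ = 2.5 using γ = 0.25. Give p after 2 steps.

0

φ′(p) = 4p
p₁ = 2.5 − 0.25·10 = 0
p₂ = 0 − 0.25·0 = 0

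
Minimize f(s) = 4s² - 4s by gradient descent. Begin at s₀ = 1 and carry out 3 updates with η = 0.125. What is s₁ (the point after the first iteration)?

f′(s) = 8s - 4
s₁ = 1 − 0.125·4 = 0.5

0.5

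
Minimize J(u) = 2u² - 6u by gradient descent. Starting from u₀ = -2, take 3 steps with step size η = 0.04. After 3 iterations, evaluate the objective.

4.106801774592

J′(u) = 4u - 6
u₁ = -2 − 0.04·(-14) = -1.44
u₂ = -1.44 − 0.04·(-11.76) = -0.9696
u₃ = -0.9696 − 0.04·(-9.8784) = -0.574464
J(-0.574464) = 4.106801774592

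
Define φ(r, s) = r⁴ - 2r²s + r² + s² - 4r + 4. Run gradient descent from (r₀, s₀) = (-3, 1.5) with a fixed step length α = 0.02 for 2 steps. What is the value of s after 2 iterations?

1.768

∇φ = (4r³ - 4rs + 2r - 4, -2r² + 2s)
Step 1: at (-3, 1.5), ∇φ = (-100, -15) → (-3, 1.5) − 0.02·(-100, -15) = (-1, 1.8)
Step 2: at (-1, 1.8), ∇φ = (-2.8, 1.6) → (-1, 1.8) − 0.02·(-2.8, 1.6) = (-0.944, 1.768)
s = 1.768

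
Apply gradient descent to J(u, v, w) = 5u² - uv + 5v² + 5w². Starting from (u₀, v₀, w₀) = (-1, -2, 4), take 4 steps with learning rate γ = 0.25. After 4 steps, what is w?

20.25

∇J = (10u - v, -u + 10v, 10w)
Step 1: at (-1, -2, 4), ∇J = (-8, -19, 40) → (-1, -2, 4) − 0.25·(-8, -19, 40) = (1, 2.75, -6)
Step 2: at (1, 2.75, -6), ∇J = (7.25, 26.5, -60) → (1, 2.75, -6) − 0.25·(7.25, 26.5, -60) = (-0.8125, -3.875, 9)
Step 3: at (-0.8125, -3.875, 9), ∇J = (-4.25, -37.9375, 90) → (-0.8125, -3.875, 9) − 0.25·(-4.25, -37.9375, 90) = (0.25, 5.609375, -13.5)
Step 4: at (0.25, 5.609375, -13.5), ∇J = (-3.109375, 55.84375, -135) → (0.25, 5.609375, -13.5) − 0.25·(-3.109375, 55.84375, -135) = (1.02734375, -8.3515625, 20.25)
w = 20.25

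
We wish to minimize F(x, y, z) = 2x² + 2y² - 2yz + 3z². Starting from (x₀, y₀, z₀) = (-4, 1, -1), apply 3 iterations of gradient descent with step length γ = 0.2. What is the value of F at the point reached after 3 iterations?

0.058048

∇F = (4x, 4y - 2z, -2y + 6z)
(x₁, y₁, z₁) = (-4, 1, -1) − 0.2·(-16, 6, -8) = (-0.8, -0.2, 0.6)
(x₂, y₂, z₂) = (-0.8, -0.2, 0.6) − 0.2·(-3.2, -2, 4) = (-0.16, 0.2, -0.2)
(x₃, y₃, z₃) = (-0.16, 0.2, -0.2) − 0.2·(-0.64, 1.2, -1.6) = (-0.032, -0.04, 0.12)
F(-0.032, -0.04, 0.12) = 0.058048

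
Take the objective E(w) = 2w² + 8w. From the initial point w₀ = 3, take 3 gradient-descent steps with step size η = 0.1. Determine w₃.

-0.92

E′(w) = 4w + 8
Step 1: E′(3) = 20; w₁ = 3 − 0.1·20 = 1
Step 2: E′(1) = 12; w₂ = 1 − 0.1·12 = -0.2
Step 3: E′(-0.2) = 7.2; w₃ = -0.2 − 0.1·7.2 = -0.92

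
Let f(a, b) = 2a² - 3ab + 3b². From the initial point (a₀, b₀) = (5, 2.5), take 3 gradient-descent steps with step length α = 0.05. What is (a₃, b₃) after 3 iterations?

∇f = (4a - 3b, -3a + 6b)
Step 1: at (5, 2.5), ∇f = (12.5, 0) → (5, 2.5) − 0.05·(12.5, 0) = (4.375, 2.5)
Step 2: at (4.375, 2.5), ∇f = (10, 1.875) → (4.375, 2.5) − 0.05·(10, 1.875) = (3.875, 2.40625)
Step 3: at (3.875, 2.40625), ∇f = (8.28125, 2.8125) → (3.875, 2.40625) − 0.05·(8.28125, 2.8125) = (3.4609375, 2.265625)

(3.4609375, 2.265625)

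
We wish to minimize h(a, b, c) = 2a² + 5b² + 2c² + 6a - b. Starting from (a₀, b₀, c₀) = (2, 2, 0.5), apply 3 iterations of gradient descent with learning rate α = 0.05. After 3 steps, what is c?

0.256

∇h = (4a + 6, 10b - 1, 4c)
Step 1: at (2, 2, 0.5), ∇h = (14, 19, 2) → (2, 2, 0.5) − 0.05·(14, 19, 2) = (1.3, 1.05, 0.4)
Step 2: at (1.3, 1.05, 0.4), ∇h = (11.2, 9.5, 1.6) → (1.3, 1.05, 0.4) − 0.05·(11.2, 9.5, 1.6) = (0.74, 0.575, 0.32)
Step 3: at (0.74, 0.575, 0.32), ∇h = (8.96, 4.75, 1.28) → (0.74, 0.575, 0.32) − 0.05·(8.96, 4.75, 1.28) = (0.292, 0.3375, 0.256)
c = 0.256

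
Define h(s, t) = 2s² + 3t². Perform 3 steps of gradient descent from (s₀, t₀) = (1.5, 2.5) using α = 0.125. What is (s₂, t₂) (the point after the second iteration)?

∇h = (4s, 6t)
Step 1: at (1.5, 2.5), ∇h = (6, 15) → (1.5, 2.5) − 0.125·(6, 15) = (0.75, 0.625)
Step 2: at (0.75, 0.625), ∇h = (3, 3.75) → (0.75, 0.625) − 0.125·(3, 3.75) = (0.375, 0.15625)

(0.375, 0.15625)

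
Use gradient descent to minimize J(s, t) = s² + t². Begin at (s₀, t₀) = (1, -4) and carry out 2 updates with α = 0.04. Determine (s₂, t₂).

∇J = (2s, 2t)
(s₁, t₁) = (1, -4) − 0.04·(2, -8) = (0.92, -3.68)
(s₂, t₂) = (0.92, -3.68) − 0.04·(1.84, -7.36) = (0.8464, -3.3856)

(0.8464, -3.3856)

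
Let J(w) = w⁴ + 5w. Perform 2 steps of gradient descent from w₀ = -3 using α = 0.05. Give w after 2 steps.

J′(w) = 4w³ + 5
w₁ = -3 − 0.05·(-103) = 2.15
w₂ = 2.15 − 0.05·44.7535 = -0.087675

-0.087675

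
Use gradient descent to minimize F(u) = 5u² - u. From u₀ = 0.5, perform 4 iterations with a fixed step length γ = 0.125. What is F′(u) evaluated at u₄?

F′(u) = 10u - 1
u₁ = 0.5 − 0.125·4 = 0
u₂ = 0 − 0.125·(-1) = 0.125
u₃ = 0.125 − 0.125·0.25 = 0.09375
u₄ = 0.09375 − 0.125·(-0.0625) = 0.1015625
F′(u) at (0.1015625) = 0.015625

0.015625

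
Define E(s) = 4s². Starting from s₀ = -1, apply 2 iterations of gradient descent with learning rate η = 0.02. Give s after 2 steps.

-0.7056

E′(s) = 8s
s₁ = -1 − 0.02·(-8) = -0.84
s₂ = -0.84 − 0.02·(-6.72) = -0.7056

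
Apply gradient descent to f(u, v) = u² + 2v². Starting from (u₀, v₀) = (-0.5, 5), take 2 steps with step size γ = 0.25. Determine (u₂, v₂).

(-0.125, 0)

∇f = (2u, 4v)
Step 1: at (-0.5, 5), ∇f = (-1, 20) → (-0.5, 5) − 0.25·(-1, 20) = (-0.25, 0)
Step 2: at (-0.25, 0), ∇f = (-0.5, 0) → (-0.25, 0) − 0.25·(-0.5, 0) = (-0.125, 0)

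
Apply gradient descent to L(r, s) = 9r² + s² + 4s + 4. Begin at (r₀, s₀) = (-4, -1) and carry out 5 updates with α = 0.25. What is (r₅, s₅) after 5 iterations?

(2100.875, -1.96875)

∇L = (18r, 2s + 4)
(r₁, s₁) = (-4, -1) − 0.25·(-72, 2) = (14, -1.5)
(r₂, s₂) = (14, -1.5) − 0.25·(252, 1) = (-49, -1.75)
(r₃, s₃) = (-49, -1.75) − 0.25·(-882, 0.5) = (171.5, -1.875)
(r₄, s₄) = (171.5, -1.875) − 0.25·(3087, 0.25) = (-600.25, -1.9375)
(r₅, s₅) = (-600.25, -1.9375) − 0.25·(-10804.5, 0.125) = (2100.875, -1.96875)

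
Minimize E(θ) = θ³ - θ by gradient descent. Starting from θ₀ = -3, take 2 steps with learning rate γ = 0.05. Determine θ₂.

E′(θ) = 3θ² - 1
Step 1: E′(-3) = 26; θ₁ = -3 − 0.05·26 = -4.3
Step 2: E′(-4.3) = 54.47; θ₂ = -4.3 − 0.05·54.47 = -7.0235

-7.0235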